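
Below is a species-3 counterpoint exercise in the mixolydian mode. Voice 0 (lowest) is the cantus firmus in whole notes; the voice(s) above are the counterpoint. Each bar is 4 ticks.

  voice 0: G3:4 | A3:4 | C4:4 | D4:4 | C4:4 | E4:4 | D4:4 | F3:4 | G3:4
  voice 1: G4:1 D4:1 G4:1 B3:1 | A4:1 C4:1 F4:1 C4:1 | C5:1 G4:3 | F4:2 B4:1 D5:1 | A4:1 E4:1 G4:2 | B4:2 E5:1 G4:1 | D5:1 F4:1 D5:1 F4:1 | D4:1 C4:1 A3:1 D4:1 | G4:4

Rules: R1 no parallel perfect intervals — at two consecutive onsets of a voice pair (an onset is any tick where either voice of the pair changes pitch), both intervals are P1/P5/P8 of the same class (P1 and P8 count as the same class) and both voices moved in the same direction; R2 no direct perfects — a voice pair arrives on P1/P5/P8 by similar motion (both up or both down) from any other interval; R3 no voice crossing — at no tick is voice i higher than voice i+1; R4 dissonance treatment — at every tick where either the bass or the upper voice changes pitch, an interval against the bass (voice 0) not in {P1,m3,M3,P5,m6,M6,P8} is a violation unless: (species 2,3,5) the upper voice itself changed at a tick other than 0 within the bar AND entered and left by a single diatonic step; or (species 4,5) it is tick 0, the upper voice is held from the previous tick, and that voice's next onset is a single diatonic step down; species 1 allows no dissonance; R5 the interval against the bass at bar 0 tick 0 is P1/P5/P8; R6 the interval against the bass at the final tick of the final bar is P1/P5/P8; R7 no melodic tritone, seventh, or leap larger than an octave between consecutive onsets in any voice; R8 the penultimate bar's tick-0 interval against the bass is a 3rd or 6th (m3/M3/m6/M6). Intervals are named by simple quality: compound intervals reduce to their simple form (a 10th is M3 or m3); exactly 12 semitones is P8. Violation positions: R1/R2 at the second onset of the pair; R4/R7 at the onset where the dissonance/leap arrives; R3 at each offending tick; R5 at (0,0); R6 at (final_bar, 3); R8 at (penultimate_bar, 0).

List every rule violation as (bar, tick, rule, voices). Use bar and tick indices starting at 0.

bar 0: v0=G3 v1=G4 downbeat P8
bar 1: v0=A3 v1=A4 downbeat P8
bar 2: v0=C4 v1=C5 downbeat P8
bar 3: v0=D4 v1=F4 downbeat m3
bar 4: v0=C4 v1=A4 downbeat M6
bar 5: v0=E4 v1=B4 downbeat P5
bar 6: v0=D4 v1=D5 downbeat P8
bar 7: v0=F3 v1=D4 downbeat M6
bar 8: v0=G3 v1=G4 downbeat P8
  -> R2 @ bar 1 tick 0 v(0, 1): G3/B3 M3 -> A3/A4 P8 similar
  -> R7 @ bar 1 tick 0 v(1,): B3->A4 leap 10st
  -> R2 @ bar 2 tick 0 v(0, 1): A3/C4 m3 -> C4/C5 P8 similar
  -> R7 @ bar 3 tick 2 v(1,): F4->B4 leap 6st
  -> R1 @ bar 5 tick 0 v(0, 1): C4/G4 P5 -> E4/B4 P5 similar
  -> R2 @ bar 8 tick 0 v(0, 1): F3/D4 M6 -> G3/G4 P8 similar

(1, 0, R2, (0, 1))
(1, 0, R7, (1,))
(2, 0, R2, (0, 1))
(3, 2, R7, (1,))
(5, 0, R1, (0, 1))
(8, 0, R2, (0, 1))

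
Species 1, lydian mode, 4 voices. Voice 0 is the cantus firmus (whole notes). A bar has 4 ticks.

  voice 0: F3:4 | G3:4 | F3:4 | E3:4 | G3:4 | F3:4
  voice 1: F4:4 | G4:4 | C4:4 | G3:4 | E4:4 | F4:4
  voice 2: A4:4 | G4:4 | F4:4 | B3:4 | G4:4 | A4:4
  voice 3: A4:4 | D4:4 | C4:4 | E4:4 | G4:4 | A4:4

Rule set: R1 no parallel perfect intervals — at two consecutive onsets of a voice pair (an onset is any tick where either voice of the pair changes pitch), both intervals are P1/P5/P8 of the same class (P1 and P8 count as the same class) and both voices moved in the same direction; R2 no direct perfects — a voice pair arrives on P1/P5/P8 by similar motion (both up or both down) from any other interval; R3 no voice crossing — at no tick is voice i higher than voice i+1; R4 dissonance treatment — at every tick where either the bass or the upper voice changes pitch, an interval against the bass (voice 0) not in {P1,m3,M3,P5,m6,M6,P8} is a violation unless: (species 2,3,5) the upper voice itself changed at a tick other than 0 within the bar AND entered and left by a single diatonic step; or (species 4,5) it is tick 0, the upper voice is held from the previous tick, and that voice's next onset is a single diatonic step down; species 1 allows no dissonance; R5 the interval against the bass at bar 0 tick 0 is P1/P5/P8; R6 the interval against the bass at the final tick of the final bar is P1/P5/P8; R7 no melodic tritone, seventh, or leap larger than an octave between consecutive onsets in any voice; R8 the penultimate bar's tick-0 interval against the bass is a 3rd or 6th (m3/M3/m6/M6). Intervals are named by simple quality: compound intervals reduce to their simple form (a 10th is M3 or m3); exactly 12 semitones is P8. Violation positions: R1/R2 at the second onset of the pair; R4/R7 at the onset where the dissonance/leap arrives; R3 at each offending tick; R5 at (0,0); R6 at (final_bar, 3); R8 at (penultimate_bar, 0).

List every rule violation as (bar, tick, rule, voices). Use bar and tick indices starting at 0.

bar 0: v0=F3 v1=F4 v2=A4 v3=A4 downbeat M3
bar 1: v0=G3 v1=G4 v2=G4 v3=D4 downbeat P5
bar 2: v0=F3 v1=C4 v2=F4 v3=C4 downbeat P5
bar 3: v0=E3 v1=G3 v2=B3 v3=E4 downbeat P8
bar 4: v0=G3 v1=E4 v2=G4 v3=G4 downbeat P8
bar 5: v0=F3 v1=F4 v2=A4 v3=A4 downbeat M3
  -> R5 @ bar 0 tick 0 v(0, 2): opens on M3
  -> R5 @ bar 0 tick 0 v(0, 3): opens on M3
  -> R1 @ bar 1 tick 0 v(0, 1): F3/F4 P8 -> G3/G4 P8 similar
  -> R3 @ bar 1 tick 0 v(2, 3): G4 above D4
  -> R3 @ bar 1 tick 1 v(2, 3): G4 above D4
  -> R3 @ bar 1 tick 2 v(2, 3): G4 above D4
  -> R3 @ bar 1 tick 3 v(2, 3): G4 above D4
  -> R1 @ bar 2 tick 0 v(0, 2): G3/G4 P8 -> F3/F4 P8 similar
  -> R1 @ bar 2 tick 0 v(0, 3): G3/D4 P5 -> F3/C4 P5 similar
  -> R2 @ bar 2 tick 0 v(0, 1): G3/G4 P8 -> F3/C4 P5 similar
  -> R2 @ bar 2 tick 0 v(1, 3): G4/D4 P4 -> C4/C4 P1 similar
  -> R3 @ bar 2 tick 0 v(2, 3): F4 above C4
  -> R3 @ bar 2 tick 1 v(2, 3): F4 above C4
  -> R3 @ bar 2 tick 2 v(2, 3): F4 above C4
  -> R3 @ bar 2 tick 3 v(2, 3): F4 above C4
  -> R2 @ bar 3 tick 0 v(0, 2): F3/F4 P8 -> E3/B3 P5 similar
  -> R7 @ bar 3 tick 0 v(2,): F4->B3 leap 6st
  -> R1 @ bar 4 tick 0 v(0, 3): E3/E4 P8 -> G3/G4 P8 similar
  -> R2 @ bar 4 tick 0 v(0, 2): E3/B3 P5 -> G3/G4 P8 similar
  -> R2 @ bar 4 tick 0 v(2, 3): B3/E4 P4 -> G4/G4 P1 similar
  -> R8 @ bar 4 tick 0 v(0, 2): penult P8 not 3rd/6th
  -> R8 @ bar 4 tick 0 v(0, 3): penult P8 not 3rd/6th
  -> R1 @ bar 5 tick 0 v(2, 3): G4/G4 P1 -> A4/A4 P1 similar
  -> R6 @ bar 5 tick 3 v(0, 2): closes on M3
  -> R6 @ bar 5 tick 3 v(0, 3): closes on M3

(0, 0, R5, (0, 2))
(0, 0, R5, (0, 3))
(1, 0, R1, (0, 1))
(1, 0, R3, (2, 3))
(1, 1, R3, (2, 3))
(1, 2, R3, (2, 3))
(1, 3, R3, (2, 3))
(2, 0, R1, (0, 2))
(2, 0, R1, (0, 3))
(2, 0, R2, (0, 1))
(2, 0, R2, (1, 3))
(2, 0, R3, (2, 3))
(2, 1, R3, (2, 3))
(2, 2, R3, (2, 3))
(2, 3, R3, (2, 3))
(3, 0, R2, (0, 2))
(3, 0, R7, (2,))
(4, 0, R1, (0, 3))
(4, 0, R2, (0, 2))
(4, 0, R2, (2, 3))
(4, 0, R8, (0, 2))
(4, 0, R8, (0, 3))
(5, 0, R1, (2, 3))
(5, 3, R6, (0, 2))
(5, 3, R6, (0, 3))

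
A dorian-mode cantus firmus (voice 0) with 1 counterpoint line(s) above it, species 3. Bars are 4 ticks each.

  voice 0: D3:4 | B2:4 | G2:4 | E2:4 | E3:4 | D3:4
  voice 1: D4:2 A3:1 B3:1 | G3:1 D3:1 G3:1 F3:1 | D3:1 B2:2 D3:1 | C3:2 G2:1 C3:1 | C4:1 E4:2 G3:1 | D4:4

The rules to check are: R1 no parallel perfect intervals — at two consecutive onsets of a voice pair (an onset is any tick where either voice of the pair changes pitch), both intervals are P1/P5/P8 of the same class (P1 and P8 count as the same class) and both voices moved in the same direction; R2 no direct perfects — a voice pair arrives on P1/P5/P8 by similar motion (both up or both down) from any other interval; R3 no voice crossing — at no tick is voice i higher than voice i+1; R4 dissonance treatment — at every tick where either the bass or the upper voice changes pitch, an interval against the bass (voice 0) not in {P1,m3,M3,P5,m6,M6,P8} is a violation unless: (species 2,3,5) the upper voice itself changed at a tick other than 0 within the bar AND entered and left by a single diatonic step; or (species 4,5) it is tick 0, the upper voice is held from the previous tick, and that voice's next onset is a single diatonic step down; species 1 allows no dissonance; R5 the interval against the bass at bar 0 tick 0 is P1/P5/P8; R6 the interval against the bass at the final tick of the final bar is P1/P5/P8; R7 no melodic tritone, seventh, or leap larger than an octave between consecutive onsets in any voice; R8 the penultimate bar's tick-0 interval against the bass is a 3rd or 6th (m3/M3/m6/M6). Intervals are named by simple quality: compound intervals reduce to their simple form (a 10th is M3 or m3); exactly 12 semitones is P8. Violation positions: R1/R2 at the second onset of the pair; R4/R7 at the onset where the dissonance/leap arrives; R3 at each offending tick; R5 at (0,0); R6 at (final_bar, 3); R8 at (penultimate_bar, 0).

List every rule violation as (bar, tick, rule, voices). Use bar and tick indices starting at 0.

(1, 3, R4, (0, 1))
(2, 0, R2, (0, 1))

bar 0: v0=D3 v1=D4 downbeat P8
bar 1: v0=B2 v1=G3 downbeat m6
bar 2: v0=G2 v1=D3 downbeat P5
bar 3: v0=E2 v1=C3 downbeat m6
bar 4: v0=E3 v1=C4 downbeat m6
bar 5: v0=D3 v1=D4 downbeat P8
  -> R4 @ bar 1 tick 3 v(0, 1): B2/F3 TT untreated
  -> R2 @ bar 2 tick 0 v(0, 1): B2/F3 TT -> G2/D3 P5 similar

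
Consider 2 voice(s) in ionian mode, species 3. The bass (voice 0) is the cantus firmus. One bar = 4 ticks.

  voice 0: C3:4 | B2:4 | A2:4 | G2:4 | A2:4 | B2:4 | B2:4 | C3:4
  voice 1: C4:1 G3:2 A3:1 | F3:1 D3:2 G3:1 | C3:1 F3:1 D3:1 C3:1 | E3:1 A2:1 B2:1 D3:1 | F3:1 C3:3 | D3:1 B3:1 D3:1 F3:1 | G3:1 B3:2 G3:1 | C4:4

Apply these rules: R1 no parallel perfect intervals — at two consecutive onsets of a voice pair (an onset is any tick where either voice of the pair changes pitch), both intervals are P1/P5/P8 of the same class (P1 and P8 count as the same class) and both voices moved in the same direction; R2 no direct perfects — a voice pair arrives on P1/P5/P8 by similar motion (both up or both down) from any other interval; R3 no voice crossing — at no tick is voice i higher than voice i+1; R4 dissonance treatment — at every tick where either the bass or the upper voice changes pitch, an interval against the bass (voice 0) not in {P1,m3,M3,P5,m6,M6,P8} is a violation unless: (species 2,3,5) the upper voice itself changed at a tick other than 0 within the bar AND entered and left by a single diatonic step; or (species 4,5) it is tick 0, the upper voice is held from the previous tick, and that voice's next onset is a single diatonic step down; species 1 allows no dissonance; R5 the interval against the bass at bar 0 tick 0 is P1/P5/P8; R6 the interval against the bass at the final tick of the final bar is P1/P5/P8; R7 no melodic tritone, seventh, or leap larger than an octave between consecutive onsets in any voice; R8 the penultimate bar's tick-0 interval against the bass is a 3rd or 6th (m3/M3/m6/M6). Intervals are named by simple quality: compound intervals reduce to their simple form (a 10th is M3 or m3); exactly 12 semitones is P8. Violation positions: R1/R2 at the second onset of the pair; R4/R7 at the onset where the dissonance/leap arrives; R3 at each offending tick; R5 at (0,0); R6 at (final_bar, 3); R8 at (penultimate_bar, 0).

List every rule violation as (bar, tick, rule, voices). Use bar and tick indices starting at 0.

(1, 0, R4, (0, 1))
(2, 2, R4, (0, 1))
(3, 1, R4, (0, 1))
(5, 3, R4, (0, 1))
(7, 0, R2, (0, 1))

bar 0: v0=C3 v1=C4 downbeat P8
bar 1: v0=B2 v1=F3 downbeat TT
bar 2: v0=A2 v1=C3 downbeat m3
bar 3: v0=G2 v1=E3 downbeat M6
bar 4: v0=A2 v1=F3 downbeat m6
bar 5: v0=B2 v1=D3 downbeat m3
bar 6: v0=B2 v1=G3 downbeat m6
bar 7: v0=C3 v1=C4 downbeat P8
  -> R4 @ bar 1 tick 0 v(0, 1): B2/F3 TT untreated
  -> R4 @ bar 2 tick 2 v(0, 1): A2/D3 P4 untreated
  -> R4 @ bar 3 tick 1 v(0, 1): G2/A2 M2 untreated
  -> R4 @ bar 5 tick 3 v(0, 1): B2/F3 TT untreated
  -> R2 @ bar 7 tick 0 v(0, 1): B2/G3 m6 -> C3/C4 P8 similar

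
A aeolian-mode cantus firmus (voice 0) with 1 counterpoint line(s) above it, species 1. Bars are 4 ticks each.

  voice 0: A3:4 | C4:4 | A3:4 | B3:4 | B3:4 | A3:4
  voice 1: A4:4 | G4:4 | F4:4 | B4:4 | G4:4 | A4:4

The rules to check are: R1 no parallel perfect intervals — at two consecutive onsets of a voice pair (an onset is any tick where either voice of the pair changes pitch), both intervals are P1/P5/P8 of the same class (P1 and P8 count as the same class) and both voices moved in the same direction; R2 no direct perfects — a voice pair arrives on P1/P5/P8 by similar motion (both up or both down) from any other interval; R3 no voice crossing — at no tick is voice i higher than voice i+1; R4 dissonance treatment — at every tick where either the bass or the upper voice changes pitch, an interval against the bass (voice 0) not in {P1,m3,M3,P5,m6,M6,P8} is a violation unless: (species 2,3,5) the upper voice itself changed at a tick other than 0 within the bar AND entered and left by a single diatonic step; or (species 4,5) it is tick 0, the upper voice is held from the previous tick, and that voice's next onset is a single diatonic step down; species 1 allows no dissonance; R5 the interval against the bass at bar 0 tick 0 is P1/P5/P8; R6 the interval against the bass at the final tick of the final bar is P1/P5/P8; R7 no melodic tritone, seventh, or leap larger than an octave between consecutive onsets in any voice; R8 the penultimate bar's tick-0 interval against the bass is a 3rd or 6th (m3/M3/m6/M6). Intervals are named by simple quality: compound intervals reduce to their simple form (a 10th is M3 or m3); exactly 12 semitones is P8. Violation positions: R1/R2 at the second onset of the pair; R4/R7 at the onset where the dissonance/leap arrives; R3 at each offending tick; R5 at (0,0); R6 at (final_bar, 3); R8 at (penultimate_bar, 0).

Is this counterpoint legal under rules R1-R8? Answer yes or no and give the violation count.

bar 0: v0=A3 v1=A4 (P8)
bar 1: v0=C4 v1=G4 (P5)
bar 2: v0=A3 v1=F4 (m6)
bar 3: v0=B3 v1=B4 (P8)
bar 4: v0=B3 v1=G4 (m6)
bar 5: v0=A3 v1=A4 (P8)
  R2 @ bar3.0: A3/F4 m6 -> B3/B4 P8 similar
  R7 @ bar3.0: F4->B4 leap 6st

No (2 violations)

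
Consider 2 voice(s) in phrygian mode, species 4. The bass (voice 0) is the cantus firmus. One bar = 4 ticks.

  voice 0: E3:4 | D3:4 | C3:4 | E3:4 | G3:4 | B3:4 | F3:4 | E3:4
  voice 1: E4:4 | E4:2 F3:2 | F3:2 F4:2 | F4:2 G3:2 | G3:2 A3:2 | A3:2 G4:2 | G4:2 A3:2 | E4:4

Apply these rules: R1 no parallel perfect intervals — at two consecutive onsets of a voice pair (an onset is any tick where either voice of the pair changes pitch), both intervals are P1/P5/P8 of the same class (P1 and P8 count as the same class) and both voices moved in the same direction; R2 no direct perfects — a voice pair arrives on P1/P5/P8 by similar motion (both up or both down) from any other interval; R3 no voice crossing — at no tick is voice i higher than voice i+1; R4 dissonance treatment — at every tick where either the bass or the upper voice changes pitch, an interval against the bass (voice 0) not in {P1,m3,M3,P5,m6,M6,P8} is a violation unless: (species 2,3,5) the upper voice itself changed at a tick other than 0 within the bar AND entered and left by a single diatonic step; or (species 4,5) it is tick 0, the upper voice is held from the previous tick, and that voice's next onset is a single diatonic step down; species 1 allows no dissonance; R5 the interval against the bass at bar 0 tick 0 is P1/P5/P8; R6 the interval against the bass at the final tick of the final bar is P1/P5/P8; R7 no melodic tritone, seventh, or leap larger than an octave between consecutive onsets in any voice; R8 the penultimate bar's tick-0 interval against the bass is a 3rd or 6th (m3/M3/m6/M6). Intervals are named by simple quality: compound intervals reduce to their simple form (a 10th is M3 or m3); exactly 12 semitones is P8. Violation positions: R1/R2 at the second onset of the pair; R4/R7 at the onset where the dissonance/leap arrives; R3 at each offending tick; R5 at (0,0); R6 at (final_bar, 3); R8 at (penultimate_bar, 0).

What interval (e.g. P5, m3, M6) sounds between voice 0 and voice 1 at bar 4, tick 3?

M2

voice 0=G3 voice 1=A3 -> M2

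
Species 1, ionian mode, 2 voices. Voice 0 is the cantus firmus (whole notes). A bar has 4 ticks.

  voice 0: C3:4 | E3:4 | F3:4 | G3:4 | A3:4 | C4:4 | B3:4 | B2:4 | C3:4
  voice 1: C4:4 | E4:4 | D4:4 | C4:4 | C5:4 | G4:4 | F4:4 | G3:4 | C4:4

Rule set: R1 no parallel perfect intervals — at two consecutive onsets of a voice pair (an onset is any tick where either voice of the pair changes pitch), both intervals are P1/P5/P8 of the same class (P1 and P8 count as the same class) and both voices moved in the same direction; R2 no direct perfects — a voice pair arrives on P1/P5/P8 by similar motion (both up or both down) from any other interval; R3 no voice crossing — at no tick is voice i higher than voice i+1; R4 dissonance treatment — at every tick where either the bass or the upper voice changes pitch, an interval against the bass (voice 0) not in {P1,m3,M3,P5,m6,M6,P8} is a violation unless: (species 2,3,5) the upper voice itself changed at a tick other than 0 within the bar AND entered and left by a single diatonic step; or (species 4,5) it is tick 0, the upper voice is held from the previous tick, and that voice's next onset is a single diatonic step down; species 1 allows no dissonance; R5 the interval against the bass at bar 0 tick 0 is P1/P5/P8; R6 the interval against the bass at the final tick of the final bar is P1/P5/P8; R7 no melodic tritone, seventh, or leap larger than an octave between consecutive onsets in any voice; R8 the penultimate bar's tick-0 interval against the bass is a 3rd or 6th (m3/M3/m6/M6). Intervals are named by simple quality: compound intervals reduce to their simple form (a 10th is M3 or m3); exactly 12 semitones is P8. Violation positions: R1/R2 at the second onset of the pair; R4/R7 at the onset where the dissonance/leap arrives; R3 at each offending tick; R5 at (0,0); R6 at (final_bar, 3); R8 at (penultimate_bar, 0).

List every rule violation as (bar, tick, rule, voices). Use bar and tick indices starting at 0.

bar 0: v0=C3 v1=C4 downbeat P8
bar 1: v0=E3 v1=E4 downbeat P8
bar 2: v0=F3 v1=D4 downbeat M6
bar 3: v0=G3 v1=C4 downbeat P4
bar 4: v0=A3 v1=C5 downbeat m3
bar 5: v0=C4 v1=G4 downbeat P5
bar 6: v0=B3 v1=F4 downbeat TT
bar 7: v0=B2 v1=G3 downbeat m6
bar 8: v0=C3 v1=C4 downbeat P8
  -> R1 @ bar 1 tick 0 v(0, 1): C3/C4 P8 -> E3/E4 P8 similar
  -> R4 @ bar 3 tick 0 v(0, 1): G3/C4 P4 untreated
  -> R4 @ bar 6 tick 0 v(0, 1): B3/F4 TT untreated
  -> R7 @ bar 7 tick 0 v(1,): F4->G3 leap 10st
  -> R2 @ bar 8 tick 0 v(0, 1): B2/G3 m6 -> C3/C4 P8 similar

(1, 0, R1, (0, 1))
(3, 0, R4, (0, 1))
(6, 0, R4, (0, 1))
(7, 0, R7, (1,))
(8, 0, R2, (0, 1))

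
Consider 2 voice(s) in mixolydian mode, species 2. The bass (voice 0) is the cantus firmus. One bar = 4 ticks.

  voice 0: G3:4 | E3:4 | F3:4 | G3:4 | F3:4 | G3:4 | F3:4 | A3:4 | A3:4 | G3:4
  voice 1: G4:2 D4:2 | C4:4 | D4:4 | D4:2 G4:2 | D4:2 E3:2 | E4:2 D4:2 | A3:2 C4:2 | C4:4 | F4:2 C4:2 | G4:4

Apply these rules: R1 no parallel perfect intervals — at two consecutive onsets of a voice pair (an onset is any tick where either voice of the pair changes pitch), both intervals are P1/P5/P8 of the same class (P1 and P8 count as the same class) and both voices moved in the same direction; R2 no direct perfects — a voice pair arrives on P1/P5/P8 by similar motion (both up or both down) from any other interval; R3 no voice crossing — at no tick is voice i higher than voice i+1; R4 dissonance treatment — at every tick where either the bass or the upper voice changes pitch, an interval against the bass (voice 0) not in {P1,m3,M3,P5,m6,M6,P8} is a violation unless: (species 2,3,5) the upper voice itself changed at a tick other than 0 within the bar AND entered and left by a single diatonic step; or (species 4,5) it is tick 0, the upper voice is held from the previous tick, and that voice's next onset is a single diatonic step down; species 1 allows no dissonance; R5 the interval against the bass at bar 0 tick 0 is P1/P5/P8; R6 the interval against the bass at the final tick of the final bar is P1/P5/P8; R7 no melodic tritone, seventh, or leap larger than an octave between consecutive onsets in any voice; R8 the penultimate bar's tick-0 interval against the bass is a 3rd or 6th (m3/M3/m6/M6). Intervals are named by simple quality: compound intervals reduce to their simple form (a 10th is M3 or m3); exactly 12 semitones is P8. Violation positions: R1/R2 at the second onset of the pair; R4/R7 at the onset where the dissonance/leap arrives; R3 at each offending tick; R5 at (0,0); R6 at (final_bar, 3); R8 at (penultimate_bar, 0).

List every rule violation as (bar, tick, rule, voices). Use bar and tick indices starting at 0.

bar 0: v0=G3 v1=G4 downbeat P8
bar 1: v0=E3 v1=C4 downbeat m6
bar 2: v0=F3 v1=D4 downbeat M6
bar 3: v0=G3 v1=D4 downbeat P5
bar 4: v0=F3 v1=D4 downbeat M6
bar 5: v0=G3 v1=E4 downbeat M6
bar 6: v0=F3 v1=A3 downbeat M3
bar 7: v0=A3 v1=C4 downbeat m3
bar 8: v0=A3 v1=F4 downbeat m6
bar 9: v0=G3 v1=G4 downbeat P8
  -> R3 @ bar 4 tick 2 v(0, 1): F3 above E3
  -> R4 @ bar 4 tick 2 v(0, 1): F3/E3 m2 untreated
  -> R7 @ bar 4 tick 2 v(1,): D4->E3 leap 10st
  -> R3 @ bar 4 tick 3 v(0, 1): F3 above E3

(4, 2, R3, (0, 1))
(4, 2, R4, (0, 1))
(4, 2, R7, (1,))
(4, 3, R3, (0, 1))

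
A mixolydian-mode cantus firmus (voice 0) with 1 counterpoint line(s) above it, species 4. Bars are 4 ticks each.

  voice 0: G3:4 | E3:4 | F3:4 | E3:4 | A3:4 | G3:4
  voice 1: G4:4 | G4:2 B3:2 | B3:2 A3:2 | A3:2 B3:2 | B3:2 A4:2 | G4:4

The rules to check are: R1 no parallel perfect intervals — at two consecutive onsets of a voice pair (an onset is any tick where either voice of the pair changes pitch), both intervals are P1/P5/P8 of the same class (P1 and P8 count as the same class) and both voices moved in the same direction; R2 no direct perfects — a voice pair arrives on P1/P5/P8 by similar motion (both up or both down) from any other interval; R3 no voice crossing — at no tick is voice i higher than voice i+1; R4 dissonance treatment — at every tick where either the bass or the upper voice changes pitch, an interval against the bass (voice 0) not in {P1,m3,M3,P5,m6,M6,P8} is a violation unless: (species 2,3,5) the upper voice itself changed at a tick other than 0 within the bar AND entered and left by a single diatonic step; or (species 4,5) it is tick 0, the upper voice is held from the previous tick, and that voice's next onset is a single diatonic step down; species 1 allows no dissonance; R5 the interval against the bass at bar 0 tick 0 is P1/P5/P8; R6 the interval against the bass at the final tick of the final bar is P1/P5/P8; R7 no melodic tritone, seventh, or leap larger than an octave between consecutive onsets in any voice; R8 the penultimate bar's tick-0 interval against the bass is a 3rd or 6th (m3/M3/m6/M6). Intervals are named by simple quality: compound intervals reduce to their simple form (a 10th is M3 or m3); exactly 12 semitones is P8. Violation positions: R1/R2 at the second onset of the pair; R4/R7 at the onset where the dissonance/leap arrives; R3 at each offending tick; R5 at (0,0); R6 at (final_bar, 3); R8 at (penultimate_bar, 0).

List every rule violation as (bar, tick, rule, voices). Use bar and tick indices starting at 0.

bar 0: v0=G3 v1=G4 downbeat P8
bar 1: v0=E3 v1=G4 downbeat m3
bar 2: v0=F3 v1=B3 downbeat TT
bar 3: v0=E3 v1=A3 downbeat P4
bar 4: v0=A3 v1=B3 downbeat M2
bar 5: v0=G3 v1=G4 downbeat P8
  -> R4 @ bar 3 tick 0 v(0, 1): E3/A3 P4 untreated
  -> R4 @ bar 4 tick 0 v(0, 1): A3/B3 M2 untreated
  -> R8 @ bar 4 tick 0 v(0, 1): penult M2 not 3rd/6th
  -> R7 @ bar 4 tick 2 v(1,): B3->A4 leap 10st
  -> R1 @ bar 5 tick 0 v(0, 1): A3/A4 P8 -> G3/G4 P8 similar

(3, 0, R4, (0, 1))
(4, 0, R4, (0, 1))
(4, 0, R8, (0, 1))
(4, 2, R7, (1,))
(5, 0, R1, (0, 1))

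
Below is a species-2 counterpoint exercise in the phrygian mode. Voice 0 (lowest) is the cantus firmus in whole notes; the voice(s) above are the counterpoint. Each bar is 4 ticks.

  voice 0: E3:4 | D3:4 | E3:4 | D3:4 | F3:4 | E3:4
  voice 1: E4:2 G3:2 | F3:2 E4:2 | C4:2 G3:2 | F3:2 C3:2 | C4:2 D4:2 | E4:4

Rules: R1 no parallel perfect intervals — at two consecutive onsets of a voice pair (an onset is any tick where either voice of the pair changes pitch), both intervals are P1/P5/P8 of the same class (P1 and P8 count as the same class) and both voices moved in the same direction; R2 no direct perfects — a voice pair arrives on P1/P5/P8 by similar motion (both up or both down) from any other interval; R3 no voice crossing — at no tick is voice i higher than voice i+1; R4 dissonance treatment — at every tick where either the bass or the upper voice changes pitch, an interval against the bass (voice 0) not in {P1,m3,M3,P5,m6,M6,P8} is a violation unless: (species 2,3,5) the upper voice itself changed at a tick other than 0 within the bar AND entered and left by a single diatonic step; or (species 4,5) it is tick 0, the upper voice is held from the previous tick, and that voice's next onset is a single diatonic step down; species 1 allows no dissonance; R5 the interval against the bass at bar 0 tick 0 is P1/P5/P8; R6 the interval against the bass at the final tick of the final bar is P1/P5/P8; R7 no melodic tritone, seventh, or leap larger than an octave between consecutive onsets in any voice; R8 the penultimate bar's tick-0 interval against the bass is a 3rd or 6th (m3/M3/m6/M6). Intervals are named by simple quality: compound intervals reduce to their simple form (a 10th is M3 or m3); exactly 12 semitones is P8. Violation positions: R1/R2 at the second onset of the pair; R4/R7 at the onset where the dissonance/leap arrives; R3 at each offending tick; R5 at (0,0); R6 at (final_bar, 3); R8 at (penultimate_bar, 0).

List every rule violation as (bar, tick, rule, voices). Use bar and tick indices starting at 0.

(1, 2, R4, (0, 1))
(1, 2, R7, (1,))
(3, 2, R3, (0, 1))
(3, 2, R4, (0, 1))
(3, 3, R3, (0, 1))
(4, 0, R2, (0, 1))
(4, 0, R8, (0, 1))

bar 0: v0=E3 v1=E4 downbeat P8
bar 1: v0=D3 v1=F3 downbeat m3
bar 2: v0=E3 v1=C4 downbeat m6
bar 3: v0=D3 v1=F3 downbeat m3
bar 4: v0=F3 v1=C4 downbeat P5
bar 5: v0=E3 v1=E4 downbeat P8
  -> R4 @ bar 1 tick 2 v(0, 1): D3/E4 M2 untreated
  -> R7 @ bar 1 tick 2 v(1,): F3->E4 leap 11st
  -> R3 @ bar 3 tick 2 v(0, 1): D3 above C3
  -> R4 @ bar 3 tick 2 v(0, 1): D3/C3 M2 untreated
  -> R3 @ bar 3 tick 3 v(0, 1): D3 above C3
  -> R2 @ bar 4 tick 0 v(0, 1): D3/C3 M2 -> F3/C4 P5 similar
  -> R8 @ bar 4 tick 0 v(0, 1): penult P5 not 3rd/6th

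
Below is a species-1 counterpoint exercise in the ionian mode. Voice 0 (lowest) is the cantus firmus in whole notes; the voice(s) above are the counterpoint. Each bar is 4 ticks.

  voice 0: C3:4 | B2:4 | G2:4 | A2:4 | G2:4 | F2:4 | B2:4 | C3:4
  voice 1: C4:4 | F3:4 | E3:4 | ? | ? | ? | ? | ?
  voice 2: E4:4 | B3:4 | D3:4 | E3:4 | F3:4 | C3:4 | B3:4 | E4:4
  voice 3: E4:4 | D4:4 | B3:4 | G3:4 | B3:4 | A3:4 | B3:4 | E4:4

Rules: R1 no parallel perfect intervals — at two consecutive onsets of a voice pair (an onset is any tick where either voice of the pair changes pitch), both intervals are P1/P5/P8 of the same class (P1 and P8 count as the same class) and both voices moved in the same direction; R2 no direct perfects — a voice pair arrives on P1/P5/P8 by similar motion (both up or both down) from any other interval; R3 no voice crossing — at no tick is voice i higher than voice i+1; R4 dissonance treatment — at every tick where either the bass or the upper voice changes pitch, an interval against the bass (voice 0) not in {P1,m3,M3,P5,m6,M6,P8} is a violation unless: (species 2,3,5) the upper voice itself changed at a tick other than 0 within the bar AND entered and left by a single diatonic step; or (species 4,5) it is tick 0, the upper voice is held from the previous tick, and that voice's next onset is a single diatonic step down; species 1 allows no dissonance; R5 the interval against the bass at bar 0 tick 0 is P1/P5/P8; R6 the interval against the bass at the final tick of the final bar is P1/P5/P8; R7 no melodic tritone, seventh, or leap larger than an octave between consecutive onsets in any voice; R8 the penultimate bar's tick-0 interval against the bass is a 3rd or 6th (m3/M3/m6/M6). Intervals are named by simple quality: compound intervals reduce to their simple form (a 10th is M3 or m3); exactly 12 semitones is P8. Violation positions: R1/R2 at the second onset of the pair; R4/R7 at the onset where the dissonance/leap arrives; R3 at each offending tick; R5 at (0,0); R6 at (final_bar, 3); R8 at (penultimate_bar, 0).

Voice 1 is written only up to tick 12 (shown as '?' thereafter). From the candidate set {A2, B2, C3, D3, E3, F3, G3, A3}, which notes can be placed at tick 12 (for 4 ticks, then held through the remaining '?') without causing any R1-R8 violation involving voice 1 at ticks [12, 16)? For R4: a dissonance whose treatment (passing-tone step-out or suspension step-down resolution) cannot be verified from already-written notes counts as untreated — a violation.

{A2, E3}

A2: legal
B2: violates R4
C3: violates R1
D3: violates R4
E3: legal
F3: violates R3
G3: violates R3,R4
A3: violates R2,R3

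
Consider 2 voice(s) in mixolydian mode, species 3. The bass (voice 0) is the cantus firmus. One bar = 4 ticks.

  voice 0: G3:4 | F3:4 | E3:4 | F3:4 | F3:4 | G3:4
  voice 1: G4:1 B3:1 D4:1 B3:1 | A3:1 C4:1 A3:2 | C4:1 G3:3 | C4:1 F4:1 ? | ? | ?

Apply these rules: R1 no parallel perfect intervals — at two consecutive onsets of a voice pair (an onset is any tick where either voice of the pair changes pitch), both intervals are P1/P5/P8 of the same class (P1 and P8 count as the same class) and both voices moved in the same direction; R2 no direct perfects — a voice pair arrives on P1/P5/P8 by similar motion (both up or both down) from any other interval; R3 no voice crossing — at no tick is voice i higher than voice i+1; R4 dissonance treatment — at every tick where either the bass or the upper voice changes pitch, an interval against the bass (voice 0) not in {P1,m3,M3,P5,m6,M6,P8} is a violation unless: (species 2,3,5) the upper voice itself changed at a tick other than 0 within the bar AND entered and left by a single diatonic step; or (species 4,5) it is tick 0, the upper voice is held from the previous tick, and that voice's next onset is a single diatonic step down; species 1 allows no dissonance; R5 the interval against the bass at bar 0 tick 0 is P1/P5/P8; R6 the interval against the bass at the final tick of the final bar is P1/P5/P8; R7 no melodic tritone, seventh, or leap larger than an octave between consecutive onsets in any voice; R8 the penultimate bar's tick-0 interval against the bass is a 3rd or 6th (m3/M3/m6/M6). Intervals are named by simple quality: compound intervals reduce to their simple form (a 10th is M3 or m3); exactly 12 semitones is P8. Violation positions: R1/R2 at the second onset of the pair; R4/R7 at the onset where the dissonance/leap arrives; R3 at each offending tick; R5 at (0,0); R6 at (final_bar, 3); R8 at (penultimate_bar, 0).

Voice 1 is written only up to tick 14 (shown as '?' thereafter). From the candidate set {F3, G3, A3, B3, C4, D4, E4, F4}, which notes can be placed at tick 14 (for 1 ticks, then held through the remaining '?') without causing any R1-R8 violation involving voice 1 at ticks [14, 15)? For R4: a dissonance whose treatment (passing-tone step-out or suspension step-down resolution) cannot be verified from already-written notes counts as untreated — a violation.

F3: legal
G3: violates R4,R7
A3: legal
B3: violates R4,R7
C4: legal
D4: legal
E4: violates R4
F4: legal

{A3, C4, D4, F3, F4}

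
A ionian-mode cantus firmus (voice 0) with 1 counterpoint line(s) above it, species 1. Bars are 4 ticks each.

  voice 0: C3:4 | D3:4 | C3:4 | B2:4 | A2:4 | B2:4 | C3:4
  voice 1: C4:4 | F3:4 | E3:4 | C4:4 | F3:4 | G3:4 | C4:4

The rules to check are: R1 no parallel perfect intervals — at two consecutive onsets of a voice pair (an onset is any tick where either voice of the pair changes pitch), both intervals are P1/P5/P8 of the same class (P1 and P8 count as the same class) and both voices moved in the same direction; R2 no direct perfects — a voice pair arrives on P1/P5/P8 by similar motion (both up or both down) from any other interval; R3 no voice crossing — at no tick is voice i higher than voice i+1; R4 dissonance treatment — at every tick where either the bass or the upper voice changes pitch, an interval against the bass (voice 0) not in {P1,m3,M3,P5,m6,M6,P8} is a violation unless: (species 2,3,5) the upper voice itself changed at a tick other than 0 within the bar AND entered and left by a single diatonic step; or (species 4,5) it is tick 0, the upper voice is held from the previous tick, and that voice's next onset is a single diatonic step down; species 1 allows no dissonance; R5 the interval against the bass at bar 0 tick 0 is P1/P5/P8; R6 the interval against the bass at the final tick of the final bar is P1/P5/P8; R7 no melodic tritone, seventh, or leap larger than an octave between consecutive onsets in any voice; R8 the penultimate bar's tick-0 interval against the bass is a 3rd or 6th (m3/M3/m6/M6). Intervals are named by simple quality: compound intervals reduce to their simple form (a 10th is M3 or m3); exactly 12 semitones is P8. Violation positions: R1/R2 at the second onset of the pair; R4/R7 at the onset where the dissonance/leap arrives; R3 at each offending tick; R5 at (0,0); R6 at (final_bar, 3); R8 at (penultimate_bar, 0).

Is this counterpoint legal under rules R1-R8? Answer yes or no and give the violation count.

No (2 violations)

bar 0: v0=C3 v1=C4 (P8)
bar 1: v0=D3 v1=F3 (m3)
bar 2: v0=C3 v1=E3 (M3)
bar 3: v0=B2 v1=C4 (m2)
bar 4: v0=A2 v1=F3 (m6)
bar 5: v0=B2 v1=G3 (m6)
bar 6: v0=C3 v1=C4 (P8)
  R4 @ bar3.0: B2/C4 m2 untreated
  R2 @ bar6.0: B2/G3 m6 -> C3/C4 P8 similar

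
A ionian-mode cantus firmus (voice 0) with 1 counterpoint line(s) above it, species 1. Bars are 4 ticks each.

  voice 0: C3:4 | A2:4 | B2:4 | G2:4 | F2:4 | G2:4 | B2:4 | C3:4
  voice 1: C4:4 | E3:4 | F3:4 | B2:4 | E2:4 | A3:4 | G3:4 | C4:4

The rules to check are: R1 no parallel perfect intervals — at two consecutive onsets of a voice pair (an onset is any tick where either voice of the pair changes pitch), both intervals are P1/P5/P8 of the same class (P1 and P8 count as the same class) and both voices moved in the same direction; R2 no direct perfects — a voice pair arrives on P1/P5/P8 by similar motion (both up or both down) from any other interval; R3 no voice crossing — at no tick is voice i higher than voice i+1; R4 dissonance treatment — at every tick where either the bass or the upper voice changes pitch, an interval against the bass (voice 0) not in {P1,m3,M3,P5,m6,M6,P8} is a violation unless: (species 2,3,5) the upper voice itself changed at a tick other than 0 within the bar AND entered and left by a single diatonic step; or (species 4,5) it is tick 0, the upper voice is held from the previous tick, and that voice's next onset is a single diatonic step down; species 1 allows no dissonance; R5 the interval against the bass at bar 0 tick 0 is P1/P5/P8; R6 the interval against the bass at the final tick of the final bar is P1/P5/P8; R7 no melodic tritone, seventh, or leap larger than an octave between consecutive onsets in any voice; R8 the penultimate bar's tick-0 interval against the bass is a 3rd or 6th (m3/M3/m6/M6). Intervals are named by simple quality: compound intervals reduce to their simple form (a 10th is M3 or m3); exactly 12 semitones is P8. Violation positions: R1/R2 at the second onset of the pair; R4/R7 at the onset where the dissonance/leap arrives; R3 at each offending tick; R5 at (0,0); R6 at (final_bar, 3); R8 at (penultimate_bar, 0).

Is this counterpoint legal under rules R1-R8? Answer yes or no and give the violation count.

No (11 violations)

bar 0: v0=C3 v1=C4 (P8)
bar 1: v0=A2 v1=E3 (P5)
bar 2: v0=B2 v1=F3 (TT)
bar 3: v0=G2 v1=B2 (M3)
bar 4: v0=F2 v1=E2 (m2)
bar 5: v0=G2 v1=A3 (M2)
bar 6: v0=B2 v1=G3 (m6)
bar 7: v0=C3 v1=C4 (P8)
  R2 @ bar1.0: C3/C4 P8 -> A2/E3 P5 similar
  R4 @ bar2.0: B2/F3 TT untreated
  R7 @ bar3.0: F3->B2 leap 6st
  R3 @ bar4.0: F2 above E2
  R4 @ bar4.0: F2/E2 m2 untreated
  R3 @ bar4.1: F2 above E2
  R3 @ bar4.2: F2 above E2
  R3 @ bar4.3: F2 above E2
  R4 @ bar5.0: G2/A3 M2 untreated
  R7 @ bar5.0: E2->A3 leap 17st
  R2 @ bar7.0: B2/G3 m6 -> C3/C4 P8 similar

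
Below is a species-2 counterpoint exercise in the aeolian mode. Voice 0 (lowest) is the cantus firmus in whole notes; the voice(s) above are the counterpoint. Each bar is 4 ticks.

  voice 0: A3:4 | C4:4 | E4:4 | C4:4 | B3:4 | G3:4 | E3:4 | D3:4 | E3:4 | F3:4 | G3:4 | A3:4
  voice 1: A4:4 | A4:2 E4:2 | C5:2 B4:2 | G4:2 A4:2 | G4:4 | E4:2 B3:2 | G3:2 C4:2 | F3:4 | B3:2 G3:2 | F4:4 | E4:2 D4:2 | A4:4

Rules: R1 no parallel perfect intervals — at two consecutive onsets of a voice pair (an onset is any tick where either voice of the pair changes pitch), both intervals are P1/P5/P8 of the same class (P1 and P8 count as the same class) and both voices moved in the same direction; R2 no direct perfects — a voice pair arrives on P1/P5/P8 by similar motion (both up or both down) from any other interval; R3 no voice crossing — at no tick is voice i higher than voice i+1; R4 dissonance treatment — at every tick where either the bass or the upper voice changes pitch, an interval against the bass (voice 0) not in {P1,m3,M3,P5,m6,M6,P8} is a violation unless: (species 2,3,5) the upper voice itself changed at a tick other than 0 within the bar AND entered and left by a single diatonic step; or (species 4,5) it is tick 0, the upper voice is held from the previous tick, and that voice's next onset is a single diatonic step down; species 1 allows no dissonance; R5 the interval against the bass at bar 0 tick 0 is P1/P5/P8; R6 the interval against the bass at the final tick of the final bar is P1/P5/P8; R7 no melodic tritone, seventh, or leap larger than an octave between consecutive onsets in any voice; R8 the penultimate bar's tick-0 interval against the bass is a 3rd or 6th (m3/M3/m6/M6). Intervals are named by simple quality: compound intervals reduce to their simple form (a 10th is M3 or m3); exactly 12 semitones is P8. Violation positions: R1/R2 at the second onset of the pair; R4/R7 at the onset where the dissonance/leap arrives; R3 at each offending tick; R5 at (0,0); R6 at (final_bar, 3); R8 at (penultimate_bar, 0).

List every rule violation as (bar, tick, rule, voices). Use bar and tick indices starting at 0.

(3, 0, R1, (0, 1))
(8, 0, R2, (0, 1))
(8, 0, R7, (1,))
(9, 0, R2, (0, 1))
(9, 0, R7, (1,))
(11, 0, R2, (0, 1))

bar 0: v0=A3 v1=A4 downbeat P8
bar 1: v0=C4 v1=A4 downbeat M6
bar 2: v0=E4 v1=C5 downbeat m6
bar 3: v0=C4 v1=G4 downbeat P5
bar 4: v0=B3 v1=G4 downbeat m6
bar 5: v0=G3 v1=E4 downbeat M6
bar 6: v0=E3 v1=G3 downbeat m3
bar 7: v0=D3 v1=F3 downbeat m3
bar 8: v0=E3 v1=B3 downbeat P5
bar 9: v0=F3 v1=F4 downbeat P8
bar 10: v0=G3 v1=E4 downbeat M6
bar 11: v0=A3 v1=A4 downbeat P8
  -> R1 @ bar 3 tick 0 v(0, 1): E4/B4 P5 -> C4/G4 P5 similar
  -> R2 @ bar 8 tick 0 v(0, 1): D3/F3 m3 -> E3/B3 P5 similar
  -> R7 @ bar 8 tick 0 v(1,): F3->B3 leap 6st
  -> R2 @ bar 9 tick 0 v(0, 1): E3/G3 m3 -> F3/F4 P8 similar
  -> R7 @ bar 9 tick 0 v(1,): G3->F4 leap 10st
  -> R2 @ bar 11 tick 0 v(0, 1): G3/D4 P5 -> A3/A4 P8 similar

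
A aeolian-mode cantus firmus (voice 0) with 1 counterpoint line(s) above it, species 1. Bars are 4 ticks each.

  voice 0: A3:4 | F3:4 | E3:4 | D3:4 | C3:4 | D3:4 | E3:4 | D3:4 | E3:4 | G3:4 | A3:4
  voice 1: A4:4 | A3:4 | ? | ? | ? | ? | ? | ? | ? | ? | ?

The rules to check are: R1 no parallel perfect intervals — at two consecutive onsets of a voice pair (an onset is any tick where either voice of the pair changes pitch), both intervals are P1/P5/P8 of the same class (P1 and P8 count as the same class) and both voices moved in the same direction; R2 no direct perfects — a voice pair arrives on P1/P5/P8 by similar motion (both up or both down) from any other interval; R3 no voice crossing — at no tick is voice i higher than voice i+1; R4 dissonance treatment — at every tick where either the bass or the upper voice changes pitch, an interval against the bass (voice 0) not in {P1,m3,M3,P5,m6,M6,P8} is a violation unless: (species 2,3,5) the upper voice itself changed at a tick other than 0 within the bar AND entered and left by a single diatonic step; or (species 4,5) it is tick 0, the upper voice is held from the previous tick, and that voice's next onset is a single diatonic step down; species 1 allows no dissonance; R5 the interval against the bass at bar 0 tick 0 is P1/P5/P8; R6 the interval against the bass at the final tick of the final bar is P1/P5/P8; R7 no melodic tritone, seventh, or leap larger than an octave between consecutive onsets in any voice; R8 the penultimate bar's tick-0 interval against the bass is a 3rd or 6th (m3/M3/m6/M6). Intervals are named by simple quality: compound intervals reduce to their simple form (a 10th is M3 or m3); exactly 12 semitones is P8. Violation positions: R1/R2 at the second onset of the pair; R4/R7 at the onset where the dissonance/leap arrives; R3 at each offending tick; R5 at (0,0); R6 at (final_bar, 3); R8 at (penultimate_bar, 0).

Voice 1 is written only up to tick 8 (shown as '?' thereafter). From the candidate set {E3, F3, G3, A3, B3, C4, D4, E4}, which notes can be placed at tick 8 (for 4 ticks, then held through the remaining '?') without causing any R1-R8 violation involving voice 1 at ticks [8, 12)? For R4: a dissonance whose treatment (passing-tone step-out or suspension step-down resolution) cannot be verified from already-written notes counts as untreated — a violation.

{B3, C4, E4, G3}

E3: violates R2
F3: violates R4
G3: legal
A3: violates R4
B3: legal
C4: legal
D4: violates R4
E4: legal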